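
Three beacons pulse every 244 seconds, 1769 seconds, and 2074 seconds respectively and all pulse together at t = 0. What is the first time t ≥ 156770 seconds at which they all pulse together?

Joint pulses occur at multiples of LCM(244, 1769, 2074).
244 = 2^2 × 61
1769 = 29 × 61
2074 = 2 × 17 × 61
LCM(244, 1769, 2074) = 2^2 × 17 × 29 × 61 = 120292.
Smallest multiple of 120292 that is ≥ 156770: ⌈156770/120292⌉ × 120292 = 2 × 120292 = 240584.

240584 seconds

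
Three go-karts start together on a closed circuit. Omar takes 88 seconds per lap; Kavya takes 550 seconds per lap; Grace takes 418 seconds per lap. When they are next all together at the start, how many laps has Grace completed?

100 laps

All finish a whole number of cycles simultaneously at t = LCM of the periods.
88 = 2^3 × 11
550 = 2 × 5^2 × 11
418 = 2 × 11 × 19
LCM(88, 550, 418) = 2^3 × 5^2 × 11 × 19 = 41800.
Laps for period 418: 41800 / 418 = 100.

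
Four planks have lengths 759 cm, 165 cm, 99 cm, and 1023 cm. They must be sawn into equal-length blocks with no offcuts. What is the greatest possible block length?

33 cm

This is the greatest common divisor of 759, 165, 99, and 1023.
759 = 3 × 11 × 23
165 = 3 × 5 × 11
99 = 3^2 × 11
1023 = 3 × 11 × 31
gcd(759, 165, 99, 1023) = 3 × 11 = 33.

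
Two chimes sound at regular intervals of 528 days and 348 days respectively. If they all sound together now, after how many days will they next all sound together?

15312 days

The first simultaneous occurrence is after LCM of the individual periods.
528 = 2^4 × 3 × 11
348 = 2^2 × 3 × 29
LCM(528, 348) = 2^4 × 3 × 11 × 29 = 15312.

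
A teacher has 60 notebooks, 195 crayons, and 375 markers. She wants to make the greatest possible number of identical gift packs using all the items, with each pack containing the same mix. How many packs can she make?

The pack count must divide each quantity, so the greatest is gcd(60, 195, 375).
60 = 2^2 × 3 × 5
195 = 3 × 5 × 13
375 = 3 × 5^3
gcd(60, 195, 375) = 3 × 5 = 15.

15 packs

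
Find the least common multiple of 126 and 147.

882

126 = 2 × 3^2 × 7
147 = 3 × 7^2
LCM(126, 147) = 2 × 3^2 × 7^2 = 882.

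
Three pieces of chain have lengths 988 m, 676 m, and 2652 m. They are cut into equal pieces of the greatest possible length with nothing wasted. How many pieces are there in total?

83

Piece length = gcd(988, 676, 2652).
988 = 2^2 × 13 × 19
676 = 2^2 × 13^2
2652 = 2^2 × 3 × 13 × 17
gcd(988, 676, 2652) = 2^2 × 13 = 52.
Total pieces = 988/52 + 676/52 + 2652/52 = 19 + 13 + 51 = 83.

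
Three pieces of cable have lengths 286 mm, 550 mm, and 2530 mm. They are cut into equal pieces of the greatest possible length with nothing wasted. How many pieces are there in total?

Piece length = gcd(286, 550, 2530).
286 = 2 × 11 × 13
550 = 2 × 5^2 × 11
2530 = 2 × 5 × 11 × 23
gcd(286, 550, 2530) = 2 × 11 = 22.
Total pieces = 286/22 + 550/22 + 2530/22 = 13 + 25 + 115 = 153.

153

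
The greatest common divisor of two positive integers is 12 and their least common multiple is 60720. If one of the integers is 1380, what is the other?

For two integers, gcd × lcm = product, so the other is (12 × 60720) / 1380 = 728640 / 1380 = 528.

528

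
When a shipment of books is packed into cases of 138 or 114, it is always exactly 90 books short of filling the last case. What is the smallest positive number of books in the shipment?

Being 90 short of a full case of size k means N ≡ −90 (mod k), i.e. N + 90 is a multiple of each size.
138 = 2 × 3 × 23
114 = 2 × 3 × 19
LCM(138, 114) = 2 × 3 × 19 × 23 = 2622.
Smallest positive N is 2622 − 90 = 2532.

2532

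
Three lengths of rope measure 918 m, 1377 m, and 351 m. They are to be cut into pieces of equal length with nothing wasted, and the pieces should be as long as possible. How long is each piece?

27 m

Each piece length must divide every original length, so the longest possible is gcd(918, 1377, 351).
918 = 2 × 3^3 × 17
1377 = 3^4 × 17
351 = 3^3 × 13
gcd(918, 1377, 351) = 3^3 = 27.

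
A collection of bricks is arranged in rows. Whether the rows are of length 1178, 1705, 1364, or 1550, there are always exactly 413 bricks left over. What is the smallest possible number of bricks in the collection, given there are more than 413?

N − 413 must be a common multiple of 1178, 1705, 1364, and 1550.
1178 = 2 × 19 × 31
1705 = 5 × 11 × 31
1364 = 2^2 × 11 × 31
1550 = 2 × 5^2 × 31
LCM(1178, 1705, 1364, 1550) = 2^2 × 5^2 × 11 × 19 × 31 = 647900.
Smallest N > 413 is LCM + 413 = 647900 + 413 = 648313.

648313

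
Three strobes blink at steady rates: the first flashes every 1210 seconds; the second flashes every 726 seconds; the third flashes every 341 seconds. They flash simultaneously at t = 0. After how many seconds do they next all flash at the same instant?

112530 seconds

We need the least common multiple of the intervals.
1210 = 2 × 5 × 11^2
726 = 2 × 3 × 11^2
341 = 11 × 31
LCM(1210, 726, 341) = 2 × 3 × 5 × 11^2 × 31 = 112530.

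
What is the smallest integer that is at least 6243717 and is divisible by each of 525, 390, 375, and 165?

6756750

The integer must be a common multiple of 525, 390, 375, and 165, so a multiple of their LCM.
525 = 3 × 5^2 × 7
390 = 2 × 3 × 5 × 13
375 = 3 × 5^3
165 = 3 × 5 × 11
LCM(525, 390, 375, 165) = 2 × 3 × 5^3 × 7 × 11 × 13 = 750750.
Smallest multiple of 750750 that is ≥ 6243717: ⌈6243717/750750⌉ × 750750 = 9 × 750750 = 6756750.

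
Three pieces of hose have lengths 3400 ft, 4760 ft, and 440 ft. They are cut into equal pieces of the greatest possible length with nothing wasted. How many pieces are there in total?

215

Piece length = gcd(3400, 4760, 440).
3400 = 2^3 × 5^2 × 17
4760 = 2^3 × 5 × 7 × 17
440 = 2^3 × 5 × 11
gcd(3400, 4760, 440) = 2^3 × 5 = 40.
Total pieces = 3400/40 + 4760/40 + 440/40 = 85 + 119 + 11 = 215.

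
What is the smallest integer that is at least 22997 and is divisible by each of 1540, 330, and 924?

The integer must be a common multiple of 1540, 330, and 924, so a multiple of their LCM.
1540 = 2^2 × 5 × 7 × 11
330 = 2 × 3 × 5 × 11
924 = 2^2 × 3 × 7 × 11
LCM(1540, 330, 924) = 2^2 × 3 × 5 × 7 × 11 = 4620.
Smallest multiple of 4620 that is ≥ 22997: ⌈22997/4620⌉ × 4620 = 5 × 4620 = 23100.

23100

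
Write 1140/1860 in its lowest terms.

19/31

1140 = 2^2 × 3 × 5 × 19
1860 = 2^2 × 3 × 5 × 31
gcd(1140, 1860) = 2^2 × 3 × 5 = 60.
Divide numerator and denominator by 60: 1140/1860 = 19/31.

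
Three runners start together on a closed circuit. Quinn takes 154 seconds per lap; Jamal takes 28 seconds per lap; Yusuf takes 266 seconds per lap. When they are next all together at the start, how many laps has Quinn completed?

38 laps

They are all back at their starting positions together after one LCM of the periods.
154 = 2 × 7 × 11
28 = 2^2 × 7
266 = 2 × 7 × 19
LCM(154, 28, 266) = 2^2 × 7 × 11 × 19 = 5852.
Laps for period 154: 5852 / 154 = 38.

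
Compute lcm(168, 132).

168 = 2^3 × 3 × 7
132 = 2^2 × 3 × 11
LCM(168, 132) = 2^3 × 3 × 7 × 11 = 1848.

1848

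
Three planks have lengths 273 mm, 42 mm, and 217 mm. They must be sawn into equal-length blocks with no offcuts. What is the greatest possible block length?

This is the greatest common divisor of 273, 42, and 217.
273 = 3 × 7 × 13
42 = 2 × 3 × 7
217 = 7 × 31
gcd(273, 42, 217) = 7.

7 mm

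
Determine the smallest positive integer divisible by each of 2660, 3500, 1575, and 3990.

2660 = 2^2 × 5 × 7 × 19
3500 = 2^2 × 5^3 × 7
1575 = 3^2 × 5^2 × 7
3990 = 2 × 3 × 5 × 7 × 19
LCM(2660, 3500, 1575, 3990) = 2^2 × 3^2 × 5^3 × 7 × 19 = 598500.

598500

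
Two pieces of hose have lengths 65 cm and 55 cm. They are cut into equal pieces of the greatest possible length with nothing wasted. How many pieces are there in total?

24

Piece length = gcd(65, 55).
65 = 5 × 13
55 = 5 × 11
gcd(65, 55) = 5.
Total pieces = 65/5 + 55/5 = 13 + 11 = 24.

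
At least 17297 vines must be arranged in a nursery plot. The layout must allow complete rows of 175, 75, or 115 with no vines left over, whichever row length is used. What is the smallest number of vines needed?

The number of vines must be a common multiple of 175, 75, and 115, so a multiple of their LCM.
175 = 5^2 × 7
75 = 3 × 5^2
115 = 5 × 23
LCM(175, 75, 115) = 3 × 5^2 × 7 × 23 = 12075.
Smallest multiple of 12075 that is ≥ 17297: ⌈17297/12075⌉ × 12075 = 2 × 12075 = 24150.

24150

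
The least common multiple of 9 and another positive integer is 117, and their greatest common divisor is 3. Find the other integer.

gcd × lcm = product of the two integers, so the other integer is (3 × 117) / 9 = 39.

39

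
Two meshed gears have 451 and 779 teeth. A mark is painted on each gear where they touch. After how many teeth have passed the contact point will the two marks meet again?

8569 teeth

We need the least common multiple of the intervals.
451 = 11 × 41
779 = 19 × 41
LCM(451, 779) = 11 × 19 × 41 = 8569.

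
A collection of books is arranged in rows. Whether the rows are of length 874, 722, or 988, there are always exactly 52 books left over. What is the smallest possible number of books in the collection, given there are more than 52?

431808

N − 52 must be a common multiple of 874, 722, and 988.
874 = 2 × 19 × 23
722 = 2 × 19^2
988 = 2^2 × 13 × 19
LCM(874, 722, 988) = 2^2 × 13 × 19^2 × 23 = 431756.
Smallest N > 52 is LCM + 52 = 431756 + 52 = 431808.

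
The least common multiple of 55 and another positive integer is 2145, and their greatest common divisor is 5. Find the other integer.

gcd × lcm = product of the two integers, so the other integer is (5 × 2145) / 55 = 195.

195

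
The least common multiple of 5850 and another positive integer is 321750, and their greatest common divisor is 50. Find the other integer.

2750

gcd × lcm = product of the two integers, so the other integer is (50 × 321750) / 5850 = 2750.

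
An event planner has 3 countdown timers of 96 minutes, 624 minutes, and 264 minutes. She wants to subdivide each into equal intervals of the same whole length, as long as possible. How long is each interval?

The interval must divide each timer length; the longest such is the gcd.
96 = 2^5 × 3
624 = 2^4 × 3 × 13
264 = 2^3 × 3 × 11
gcd(96, 624, 264) = 2^3 × 3 = 24.

24 minutes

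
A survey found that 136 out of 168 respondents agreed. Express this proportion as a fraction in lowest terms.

17/21

136 = 2^3 × 17
168 = 2^3 × 3 × 7
gcd(136, 168) = 2^3 = 8.
Divide numerator and denominator by 8: 136/168 = 17/21.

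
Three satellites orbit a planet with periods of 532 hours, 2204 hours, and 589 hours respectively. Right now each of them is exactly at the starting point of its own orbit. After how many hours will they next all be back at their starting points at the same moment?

478268 hours

They coincide at every common multiple of the periods; the first is the LCM.
532 = 2^2 × 7 × 19
2204 = 2^2 × 19 × 29
589 = 19 × 31
LCM(532, 2204, 589) = 2^2 × 7 × 19 × 29 × 31 = 478268.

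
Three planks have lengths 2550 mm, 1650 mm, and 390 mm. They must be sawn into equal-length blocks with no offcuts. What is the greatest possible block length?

30 mm

This is the greatest common divisor of 2550, 1650, and 390.
2550 = 2 × 3 × 5^2 × 17
1650 = 2 × 3 × 5^2 × 11
390 = 2 × 3 × 5 × 13
gcd(2550, 1650, 390) = 2 × 3 × 5 = 30.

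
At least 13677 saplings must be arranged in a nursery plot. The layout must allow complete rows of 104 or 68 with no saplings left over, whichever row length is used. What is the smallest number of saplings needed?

The number of saplings must be a common multiple of 104 and 68, so a multiple of their LCM.
104 = 2^3 × 13
68 = 2^2 × 17
LCM(104, 68) = 2^3 × 13 × 17 = 1768.
Smallest multiple of 1768 that is ≥ 13677: ⌈13677/1768⌉ × 1768 = 8 × 1768 = 14144.

14144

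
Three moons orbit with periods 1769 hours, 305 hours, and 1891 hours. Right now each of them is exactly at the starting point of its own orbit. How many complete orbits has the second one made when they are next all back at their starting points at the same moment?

The first common completion time is the LCM of the periods.
1769 = 29 × 61
305 = 5 × 61
1891 = 31 × 61
LCM(1769, 305, 1891) = 5 × 29 × 31 × 61 = 274195.
Orbits for period 305: 274195 / 305 = 899.

899 orbits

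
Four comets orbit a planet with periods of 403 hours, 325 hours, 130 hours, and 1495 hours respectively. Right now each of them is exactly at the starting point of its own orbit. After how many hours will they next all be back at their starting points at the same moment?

The first simultaneous occurrence is after LCM of the individual periods.
403 = 13 × 31
325 = 5^2 × 13
130 = 2 × 5 × 13
1495 = 5 × 13 × 23
LCM(403, 325, 130, 1495) = 2 × 5^2 × 13 × 23 × 31 = 463450.

463450 hours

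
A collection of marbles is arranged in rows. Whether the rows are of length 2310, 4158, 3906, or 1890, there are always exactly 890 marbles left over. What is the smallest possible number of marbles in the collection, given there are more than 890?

N − 890 must be a common multiple of 2310, 4158, 3906, and 1890.
2310 = 2 × 3 × 5 × 7 × 11
4158 = 2 × 3^3 × 7 × 11
3906 = 2 × 3^2 × 7 × 31
1890 = 2 × 3^3 × 5 × 7
LCM(2310, 4158, 3906, 1890) = 2 × 3^3 × 5 × 7 × 11 × 31 = 644490.
Smallest N > 890 is LCM + 890 = 644490 + 890 = 645380.

645380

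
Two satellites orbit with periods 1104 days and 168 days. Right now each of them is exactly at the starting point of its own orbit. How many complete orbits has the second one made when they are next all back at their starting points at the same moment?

All finish a whole number of cycles simultaneously at t = LCM of the periods.
1104 = 2^4 × 3 × 23
168 = 2^3 × 3 × 7
LCM(1104, 168) = 2^4 × 3 × 7 × 23 = 7728.
Orbits for period 168: 7728 / 168 = 46.

46 orbits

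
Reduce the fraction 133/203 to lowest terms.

133 = 7 × 19
203 = 7 × 29
gcd(133, 203) = 7.
Divide numerator and denominator by 7: 133/203 = 19/29.

19/29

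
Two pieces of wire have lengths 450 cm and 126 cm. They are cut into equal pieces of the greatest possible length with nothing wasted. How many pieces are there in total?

32

Piece length = gcd(450, 126).
450 = 2 × 3^2 × 5^2
126 = 2 × 3^2 × 7
gcd(450, 126) = 2 × 3^2 = 18.
Total pieces = 450/18 + 126/18 = 25 + 7 = 32.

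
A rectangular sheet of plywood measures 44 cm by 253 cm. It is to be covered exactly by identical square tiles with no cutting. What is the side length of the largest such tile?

The tile side must divide both 44 and 253, so the largest is their gcd.
44 = 2^2 × 11
253 = 11 × 23
gcd(44, 253) = 11.

11 cm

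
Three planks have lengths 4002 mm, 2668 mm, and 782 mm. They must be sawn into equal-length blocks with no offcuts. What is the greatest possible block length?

The block length must divide every plank, so the greatest is gcd(4002, 2668, 782).
4002 = 2 × 3 × 23 × 29
2668 = 2^2 × 23 × 29
782 = 2 × 17 × 23
gcd(4002, 2668, 782) = 2 × 23 = 46.

46 mm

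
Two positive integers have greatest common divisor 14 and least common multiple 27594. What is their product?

For any two positive integers, gcd × lcm = product = 14 × 27594 = 386316.

386316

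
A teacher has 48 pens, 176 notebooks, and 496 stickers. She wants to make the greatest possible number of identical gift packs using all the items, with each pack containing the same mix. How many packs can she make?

The pack count must divide each quantity, so the greatest is gcd(48, 176, 496).
48 = 2^4 × 3
176 = 2^4 × 11
496 = 2^4 × 31
gcd(48, 176, 496) = 2^4 = 16.

16 packs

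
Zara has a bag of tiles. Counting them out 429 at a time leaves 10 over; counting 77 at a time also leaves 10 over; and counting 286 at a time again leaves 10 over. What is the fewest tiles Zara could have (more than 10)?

N − 10 must be a common multiple of 429, 77, and 286.
429 = 3 × 11 × 13
77 = 7 × 11
286 = 2 × 11 × 13
LCM(429, 77, 286) = 2 × 3 × 7 × 11 × 13 = 6006.
Smallest N > 10 is LCM + 10 = 6006 + 10 = 6016.

6016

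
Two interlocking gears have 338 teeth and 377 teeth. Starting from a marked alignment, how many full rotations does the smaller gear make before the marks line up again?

29 rotations

They are all back at their starting positions together after one LCM of the periods.
338 = 2 × 13^2
377 = 13 × 29
LCM(338, 377) = 2 × 13^2 × 29 = 9802.
Rotations for period 338: 9802 / 338 = 29.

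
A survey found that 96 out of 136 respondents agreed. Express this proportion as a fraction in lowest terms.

96 = 2^5 × 3
136 = 2^3 × 17
gcd(96, 136) = 2^3 = 8.
Divide numerator and denominator by 8: 96/136 = 12/17.

12/17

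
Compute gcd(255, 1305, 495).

255 = 3 × 5 × 17
1305 = 3^2 × 5 × 29
495 = 3^2 × 5 × 11
gcd(255, 1305, 495) = 3 × 5 = 15.

15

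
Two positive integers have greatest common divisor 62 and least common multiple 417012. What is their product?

For any two positive integers, gcd × lcm = product = 62 × 417012 = 25854744.

25854744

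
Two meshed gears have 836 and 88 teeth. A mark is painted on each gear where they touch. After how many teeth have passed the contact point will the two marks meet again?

1672 teeth

The first simultaneous occurrence is after LCM of the individual periods.
836 = 2^2 × 11 × 19
88 = 2^3 × 11
LCM(836, 88) = 2^3 × 11 × 19 = 1672.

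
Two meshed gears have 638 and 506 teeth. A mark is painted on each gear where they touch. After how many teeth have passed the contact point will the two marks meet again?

14674 teeth

They coincide at every common multiple of the periods; the first is the LCM.
638 = 2 × 11 × 29
506 = 2 × 11 × 23
LCM(638, 506) = 2 × 11 × 23 × 29 = 14674.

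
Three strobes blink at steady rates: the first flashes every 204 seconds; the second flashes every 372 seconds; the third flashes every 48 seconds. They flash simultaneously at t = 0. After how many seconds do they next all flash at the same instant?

25296 seconds

The first simultaneous occurrence is after LCM of the individual periods.
204 = 2^2 × 3 × 17
372 = 2^2 × 3 × 31
48 = 2^4 × 3
LCM(204, 372, 48) = 2^4 × 3 × 17 × 31 = 25296.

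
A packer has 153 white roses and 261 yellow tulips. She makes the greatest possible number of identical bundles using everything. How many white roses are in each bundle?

17

Number of bundles = gcd(153, 261).
153 = 3^2 × 17
261 = 3^2 × 29
gcd(153, 261) = 3^2 = 9.
white roses per bundle = 153 / 9 = 17.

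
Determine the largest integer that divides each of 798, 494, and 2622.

38

798 = 2 × 3 × 7 × 19
494 = 2 × 13 × 19
2622 = 2 × 3 × 19 × 23
gcd(798, 494, 2622) = 2 × 19 = 38.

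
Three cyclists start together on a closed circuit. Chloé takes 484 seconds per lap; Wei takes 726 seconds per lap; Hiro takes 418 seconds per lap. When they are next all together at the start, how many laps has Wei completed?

38 laps

All finish a whole number of cycles simultaneously at t = LCM of the periods.
484 = 2^2 × 11^2
726 = 2 × 3 × 11^2
418 = 2 × 11 × 19
LCM(484, 726, 418) = 2^2 × 3 × 11^2 × 19 = 27588.
Laps for period 726: 27588 / 726 = 38.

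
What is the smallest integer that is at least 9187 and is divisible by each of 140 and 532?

10640

The integer must be a common multiple of 140 and 532, so a multiple of their LCM.
140 = 2^2 × 5 × 7
532 = 2^2 × 7 × 19
LCM(140, 532) = 2^2 × 5 × 7 × 19 = 2660.
Smallest multiple of 2660 that is ≥ 9187: ⌈9187/2660⌉ × 2660 = 4 × 2660 = 10640.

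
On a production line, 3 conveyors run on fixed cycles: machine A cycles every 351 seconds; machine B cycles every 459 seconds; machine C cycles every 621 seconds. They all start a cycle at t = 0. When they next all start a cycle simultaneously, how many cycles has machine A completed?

All finish a whole number of cycles simultaneously at t = LCM of the periods.
351 = 3^3 × 13
459 = 3^3 × 17
621 = 3^3 × 23
LCM(351, 459, 621) = 3^3 × 13 × 17 × 23 = 137241.
Cycles for period 351: 137241 / 351 = 391.

391 cycles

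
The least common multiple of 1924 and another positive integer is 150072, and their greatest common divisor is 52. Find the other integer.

gcd × lcm = product of the two integers, so the other integer is (52 × 150072) / 1924 = 4056.

4056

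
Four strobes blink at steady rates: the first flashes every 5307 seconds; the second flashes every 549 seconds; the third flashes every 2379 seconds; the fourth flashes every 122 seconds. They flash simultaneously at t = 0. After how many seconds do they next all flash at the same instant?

413946 seconds

They coincide at every common multiple of the periods; the first is the LCM.
5307 = 3 × 29 × 61
549 = 3^2 × 61
2379 = 3 × 13 × 61
122 = 2 × 61
LCM(5307, 549, 2379, 122) = 2 × 3^2 × 13 × 29 × 61 = 413946.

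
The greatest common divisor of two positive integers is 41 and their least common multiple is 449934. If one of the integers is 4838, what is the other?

For two integers, gcd × lcm = product, so the other is (41 × 449934) / 4838 = 18447294 / 4838 = 3813.

3813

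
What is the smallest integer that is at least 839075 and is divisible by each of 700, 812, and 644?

933800

The integer must be a common multiple of 700, 812, and 644, so a multiple of their LCM.
700 = 2^2 × 5^2 × 7
812 = 2^2 × 7 × 29
644 = 2^2 × 7 × 23
LCM(700, 812, 644) = 2^2 × 5^2 × 7 × 23 × 29 = 466900.
Smallest multiple of 466900 that is ≥ 839075: ⌈839075/466900⌉ × 466900 = 2 × 466900 = 933800.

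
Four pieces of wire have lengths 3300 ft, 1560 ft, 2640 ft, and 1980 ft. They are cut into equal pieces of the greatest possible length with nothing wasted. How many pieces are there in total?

Piece length = gcd(3300, 1560, 2640, 1980).
3300 = 2^2 × 3 × 5^2 × 11
1560 = 2^3 × 3 × 5 × 13
2640 = 2^4 × 3 × 5 × 11
1980 = 2^2 × 3^2 × 5 × 11
gcd(3300, 1560, 2640, 1980) = 2^2 × 3 × 5 = 60.
Total pieces = 3300/60 + 1560/60 + 2640/60 + 1980/60 = 55 + 26 + 44 + 33 = 158.

158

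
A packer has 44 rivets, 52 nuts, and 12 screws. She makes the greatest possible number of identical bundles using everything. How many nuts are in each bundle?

13

Number of bundles = gcd(44, 52, 12).
44 = 2^2 × 11
52 = 2^2 × 13
12 = 2^2 × 3
gcd(44, 52, 12) = 2^2 = 4.
nuts per bundle = 52 / 4 = 13.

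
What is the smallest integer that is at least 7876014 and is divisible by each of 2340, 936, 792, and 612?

The integer must be a common multiple of 2340, 936, 792, and 612, so a multiple of their LCM.
2340 = 2^2 × 3^2 × 5 × 13
936 = 2^3 × 3^2 × 13
792 = 2^3 × 3^2 × 11
612 = 2^2 × 3^2 × 17
LCM(2340, 936, 792, 612) = 2^3 × 3^2 × 5 × 11 × 13 × 17 = 875160.
Smallest multiple of 875160 that is ≥ 7876014: ⌈7876014/875160⌉ × 875160 = 9 × 875160 = 7876440.

7876440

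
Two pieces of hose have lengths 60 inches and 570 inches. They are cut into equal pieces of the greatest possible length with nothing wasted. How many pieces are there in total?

Piece length = gcd(60, 570).
60 = 2^2 × 3 × 5
570 = 2 × 3 × 5 × 19
gcd(60, 570) = 2 × 3 × 5 = 30.
Total pieces = 60/30 + 570/30 = 2 + 19 = 21.

21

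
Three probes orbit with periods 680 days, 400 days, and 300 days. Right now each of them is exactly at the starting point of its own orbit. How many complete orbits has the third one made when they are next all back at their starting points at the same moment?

They are all back at their starting positions together after one LCM of the periods.
680 = 2^3 × 5 × 17
400 = 2^4 × 5^2
300 = 2^2 × 3 × 5^2
LCM(680, 400, 300) = 2^4 × 3 × 5^2 × 17 = 20400.
Orbits for period 300: 20400 / 300 = 68.

68 orbits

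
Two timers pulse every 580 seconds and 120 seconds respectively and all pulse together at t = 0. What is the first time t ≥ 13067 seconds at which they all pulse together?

Joint pulses occur at multiples of LCM(580, 120).
580 = 2^2 × 5 × 29
120 = 2^3 × 3 × 5
LCM(580, 120) = 2^3 × 3 × 5 × 29 = 3480.
Smallest multiple of 3480 that is ≥ 13067: ⌈13067/3480⌉ × 3480 = 4 × 3480 = 13920.

13920 seconds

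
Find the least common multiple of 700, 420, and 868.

700 = 2^2 × 5^2 × 7
420 = 2^2 × 3 × 5 × 7
868 = 2^2 × 7 × 31
LCM(700, 420, 868) = 2^2 × 3 × 5^2 × 7 × 31 = 65100.

65100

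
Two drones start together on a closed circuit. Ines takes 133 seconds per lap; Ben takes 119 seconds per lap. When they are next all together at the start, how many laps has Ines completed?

The first common completion time is the LCM of the periods.
133 = 7 × 19
119 = 7 × 17
LCM(133, 119) = 7 × 17 × 19 = 2261.
Laps for period 133: 2261 / 133 = 17.

17 laps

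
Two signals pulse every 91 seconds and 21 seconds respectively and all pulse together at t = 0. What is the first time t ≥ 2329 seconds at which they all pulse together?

2457 seconds

Joint pulses occur at multiples of LCM(91, 21).
91 = 7 × 13
21 = 3 × 7
LCM(91, 21) = 3 × 7 × 13 = 273.
Smallest multiple of 273 that is ≥ 2329: ⌈2329/273⌉ × 273 = 9 × 273 = 2457.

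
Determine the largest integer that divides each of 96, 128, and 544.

32

96 = 2^5 × 3
128 = 2^7
544 = 2^5 × 17
gcd(96, 128, 544) = 2^5 = 32.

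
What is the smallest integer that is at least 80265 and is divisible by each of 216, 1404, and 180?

The integer must be a common multiple of 216, 1404, and 180, so a multiple of their LCM.
216 = 2^3 × 3^3
1404 = 2^2 × 3^3 × 13
180 = 2^2 × 3^2 × 5
LCM(216, 1404, 180) = 2^3 × 3^3 × 5 × 13 = 14040.
Smallest multiple of 14040 that is ≥ 80265: ⌈80265/14040⌉ × 14040 = 6 × 14040 = 84240.

84240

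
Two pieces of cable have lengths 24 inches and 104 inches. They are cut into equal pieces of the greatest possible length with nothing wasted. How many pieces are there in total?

Piece length = gcd(24, 104).
24 = 2^3 × 3
104 = 2^3 × 13
gcd(24, 104) = 2^3 = 8.
Total pieces = 24/8 + 104/8 = 3 + 13 = 16.

16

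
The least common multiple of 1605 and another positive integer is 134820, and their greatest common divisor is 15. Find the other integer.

1260

gcd × lcm = product of the two integers, so the other integer is (15 × 134820) / 1605 = 1260.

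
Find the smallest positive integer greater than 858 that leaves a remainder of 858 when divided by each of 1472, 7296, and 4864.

N − 858 must be a common multiple of 1472, 7296, and 4864.
1472 = 2^6 × 23
7296 = 2^7 × 3 × 19
4864 = 2^8 × 19
LCM(1472, 7296, 4864) = 2^8 × 3 × 19 × 23 = 335616.
Smallest N > 858 is LCM + 858 = 335616 + 858 = 336474.

336474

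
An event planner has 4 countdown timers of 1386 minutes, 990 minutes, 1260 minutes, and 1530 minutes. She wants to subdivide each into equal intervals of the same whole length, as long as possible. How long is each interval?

The interval must divide each timer length; the longest such is the gcd.
1386 = 2 × 3^2 × 7 × 11
990 = 2 × 3^2 × 5 × 11
1260 = 2^2 × 3^2 × 5 × 7
1530 = 2 × 3^2 × 5 × 17
gcd(1386, 990, 1260, 1530) = 2 × 3^2 = 18.

18 minutes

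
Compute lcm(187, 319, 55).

27115

187 = 11 × 17
319 = 11 × 29
55 = 5 × 11
LCM(187, 319, 55) = 5 × 11 × 17 × 29 = 27115.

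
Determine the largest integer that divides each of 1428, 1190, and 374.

34

1428 = 2^2 × 3 × 7 × 17
1190 = 2 × 5 × 7 × 17
374 = 2 × 11 × 17
gcd(1428, 1190, 374) = 2 × 17 = 34.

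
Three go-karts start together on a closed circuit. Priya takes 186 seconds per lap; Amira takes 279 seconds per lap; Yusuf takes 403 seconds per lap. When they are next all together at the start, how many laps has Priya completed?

39 laps

The first common completion time is the LCM of the periods.
186 = 2 × 3 × 31
279 = 3^2 × 31
403 = 13 × 31
LCM(186, 279, 403) = 2 × 3^2 × 13 × 31 = 7254.
Laps for period 186: 7254 / 186 = 39.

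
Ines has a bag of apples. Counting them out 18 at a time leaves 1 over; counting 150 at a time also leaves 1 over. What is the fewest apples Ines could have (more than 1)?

451

N − 1 must be a common multiple of 18 and 150.
18 = 2 × 3^2
150 = 2 × 3 × 5^2
LCM(18, 150) = 2 × 3^2 × 5^2 = 450.
Smallest N > 1 is LCM + 1 = 450 + 1 = 451.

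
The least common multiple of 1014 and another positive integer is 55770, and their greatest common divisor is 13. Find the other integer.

715

gcd × lcm = product of the two integers, so the other integer is (13 × 55770) / 1014 = 715.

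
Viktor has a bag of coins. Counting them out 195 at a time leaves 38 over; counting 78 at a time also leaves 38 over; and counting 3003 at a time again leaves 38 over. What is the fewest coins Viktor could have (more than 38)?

30068

N − 38 must be a common multiple of 195, 78, and 3003.
195 = 3 × 5 × 13
78 = 2 × 3 × 13
3003 = 3 × 7 × 11 × 13
LCM(195, 78, 3003) = 2 × 3 × 5 × 7 × 11 × 13 = 30030.
Smallest N > 38 is LCM + 38 = 30030 + 38 = 30068.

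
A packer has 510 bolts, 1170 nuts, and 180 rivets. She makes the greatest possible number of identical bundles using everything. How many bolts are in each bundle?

Number of bundles = gcd(510, 1170, 180).
510 = 2 × 3 × 5 × 17
1170 = 2 × 3^2 × 5 × 13
180 = 2^2 × 3^2 × 5
gcd(510, 1170, 180) = 2 × 3 × 5 = 30.
bolts per bundle = 510 / 30 = 17.

17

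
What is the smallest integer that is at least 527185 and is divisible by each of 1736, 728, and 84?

The integer must be a common multiple of 1736, 728, and 84, so a multiple of their LCM.
1736 = 2^3 × 7 × 31
728 = 2^3 × 7 × 13
84 = 2^2 × 3 × 7
LCM(1736, 728, 84) = 2^3 × 3 × 7 × 13 × 31 = 67704.
Smallest multiple of 67704 that is ≥ 527185: ⌈527185/67704⌉ × 67704 = 8 × 67704 = 541632.

541632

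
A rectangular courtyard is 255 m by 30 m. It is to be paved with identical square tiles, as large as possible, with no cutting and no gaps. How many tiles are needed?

34

Tile side = gcd(255, 30).
255 = 3 × 5 × 17
30 = 2 × 3 × 5
gcd(255, 30) = 3 × 5 = 15.
Tiles: (255/15) × (30/15) = 17 × 2 = 34.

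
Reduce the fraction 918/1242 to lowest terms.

17/23

918 = 2 × 3^3 × 17
1242 = 2 × 3^3 × 23
gcd(918, 1242) = 2 × 3^3 = 54.
Divide numerator and denominator by 54: 918/1242 = 17/23.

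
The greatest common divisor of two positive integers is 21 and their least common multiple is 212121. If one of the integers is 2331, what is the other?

1911

For two integers, gcd × lcm = product, so the other is (21 × 212121) / 2331 = 4454541 / 2331 = 1911.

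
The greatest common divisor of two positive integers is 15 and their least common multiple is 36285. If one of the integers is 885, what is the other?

615

For two integers, gcd × lcm = product, so the other is (15 × 36285) / 885 = 544275 / 885 = 615.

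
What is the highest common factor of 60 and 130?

60 = 2^2 × 3 × 5
130 = 2 × 5 × 13
gcd(60, 130) = 2 × 5 = 10.

10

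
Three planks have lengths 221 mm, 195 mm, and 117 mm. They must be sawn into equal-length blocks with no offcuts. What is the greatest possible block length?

13 mm

The block length must divide every plank, so the greatest is gcd(221, 195, 117).
221 = 13 × 17
195 = 3 × 5 × 13
117 = 3^2 × 13
gcd(221, 195, 117) = 13.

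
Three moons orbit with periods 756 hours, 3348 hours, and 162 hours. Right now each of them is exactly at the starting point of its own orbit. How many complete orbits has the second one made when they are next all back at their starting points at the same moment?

The first common completion time is the LCM of the periods.
756 = 2^2 × 3^3 × 7
3348 = 2^2 × 3^3 × 31
162 = 2 × 3^4
LCM(756, 3348, 162) = 2^2 × 3^4 × 7 × 31 = 70308.
Orbits for period 3348: 70308 / 3348 = 21.

21 orbits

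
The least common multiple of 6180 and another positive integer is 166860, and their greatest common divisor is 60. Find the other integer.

1620

gcd × lcm = product of the two integers, so the other integer is (60 × 166860) / 6180 = 1620.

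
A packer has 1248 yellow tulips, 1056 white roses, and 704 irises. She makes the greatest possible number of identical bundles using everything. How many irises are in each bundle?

22

Number of bundles = gcd(1248, 1056, 704).
1248 = 2^5 × 3 × 13
1056 = 2^5 × 3 × 11
704 = 2^6 × 11
gcd(1248, 1056, 704) = 2^5 = 32.
irises per bundle = 704 / 32 = 22.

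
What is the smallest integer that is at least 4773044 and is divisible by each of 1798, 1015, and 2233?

4845610

The integer must be a common multiple of 1798, 1015, and 2233, so a multiple of their LCM.
1798 = 2 × 29 × 31
1015 = 5 × 7 × 29
2233 = 7 × 11 × 29
LCM(1798, 1015, 2233) = 2 × 5 × 7 × 11 × 29 × 31 = 692230.
Smallest multiple of 692230 that is ≥ 4773044: ⌈4773044/692230⌉ × 692230 = 7 × 692230 = 4845610.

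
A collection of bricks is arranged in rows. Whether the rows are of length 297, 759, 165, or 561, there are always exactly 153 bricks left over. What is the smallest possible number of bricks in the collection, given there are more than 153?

N − 153 must be a common multiple of 297, 759, 165, and 561.
297 = 3^3 × 11
759 = 3 × 11 × 23
165 = 3 × 5 × 11
561 = 3 × 11 × 17
LCM(297, 759, 165, 561) = 3^3 × 5 × 11 × 17 × 23 = 580635.
Smallest N > 153 is LCM + 153 = 580635 + 153 = 580788.

580788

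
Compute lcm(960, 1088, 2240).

114240

960 = 2^6 × 3 × 5
1088 = 2^6 × 17
2240 = 2^6 × 5 × 7
LCM(960, 1088, 2240) = 2^6 × 3 × 5 × 7 × 17 = 114240.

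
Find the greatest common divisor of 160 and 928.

160 = 2^5 × 5
928 = 2^5 × 29
gcd(160, 928) = 2^5 = 32.

32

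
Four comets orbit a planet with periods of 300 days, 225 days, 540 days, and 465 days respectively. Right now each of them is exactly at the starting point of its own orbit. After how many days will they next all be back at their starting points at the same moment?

The first simultaneous occurrence is after LCM of the individual periods.
300 = 2^2 × 3 × 5^2
225 = 3^2 × 5^2
540 = 2^2 × 3^3 × 5
465 = 3 × 5 × 31
LCM(300, 225, 540, 465) = 2^2 × 3^3 × 5^2 × 31 = 83700.

83700 days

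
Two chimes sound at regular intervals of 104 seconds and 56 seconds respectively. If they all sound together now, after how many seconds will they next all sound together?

728 seconds

They coincide at every common multiple of the periods; the first is the LCM.
104 = 2^3 × 13
56 = 2^3 × 7
LCM(104, 56) = 2^3 × 7 × 13 = 728.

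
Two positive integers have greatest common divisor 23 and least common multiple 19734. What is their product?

453882

For any two positive integers, gcd × lcm = product = 23 × 19734 = 453882.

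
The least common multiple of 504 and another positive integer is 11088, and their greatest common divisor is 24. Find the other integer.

gcd × lcm = product of the two integers, so the other integer is (24 × 11088) / 504 = 528.

528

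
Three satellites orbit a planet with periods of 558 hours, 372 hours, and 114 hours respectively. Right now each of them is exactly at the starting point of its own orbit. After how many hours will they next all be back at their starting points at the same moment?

The first simultaneous occurrence is after LCM of the individual periods.
558 = 2 × 3^2 × 31
372 = 2^2 × 3 × 31
114 = 2 × 3 × 19
LCM(558, 372, 114) = 2^2 × 3^2 × 19 × 31 = 21204.

21204 hours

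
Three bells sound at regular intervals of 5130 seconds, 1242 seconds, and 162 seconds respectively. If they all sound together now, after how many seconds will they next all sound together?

The first simultaneous occurrence is after LCM of the individual periods.
5130 = 2 × 3^3 × 5 × 19
1242 = 2 × 3^3 × 23
162 = 2 × 3^4
LCM(5130, 1242, 162) = 2 × 3^4 × 5 × 19 × 23 = 353970.

353970 seconds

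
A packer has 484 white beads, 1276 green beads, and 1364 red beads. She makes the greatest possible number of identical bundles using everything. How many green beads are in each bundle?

Number of bundles = gcd(484, 1276, 1364).
484 = 2^2 × 11^2
1276 = 2^2 × 11 × 29
1364 = 2^2 × 11 × 31
gcd(484, 1276, 1364) = 2^2 × 11 = 44.
green beads per bundle = 1276 / 44 = 29.

29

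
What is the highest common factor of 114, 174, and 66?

6

114 = 2 × 3 × 19
174 = 2 × 3 × 29
66 = 2 × 3 × 11
gcd(114, 174, 66) = 2 × 3 = 6.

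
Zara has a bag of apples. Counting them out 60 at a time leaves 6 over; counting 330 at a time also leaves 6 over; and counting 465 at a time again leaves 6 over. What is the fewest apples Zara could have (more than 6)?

N − 6 must be a common multiple of 60, 330, and 465.
60 = 2^2 × 3 × 5
330 = 2 × 3 × 5 × 11
465 = 3 × 5 × 31
LCM(60, 330, 465) = 2^2 × 3 × 5 × 11 × 31 = 20460.
Smallest N > 6 is LCM + 6 = 20460 + 6 = 20466.

20466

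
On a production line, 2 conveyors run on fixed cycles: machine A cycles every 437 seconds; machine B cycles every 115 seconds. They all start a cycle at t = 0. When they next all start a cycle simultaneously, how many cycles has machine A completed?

All finish a whole number of cycles simultaneously at t = LCM of the periods.
437 = 19 × 23
115 = 5 × 23
LCM(437, 115) = 5 × 19 × 23 = 2185.
Cycles for period 437: 2185 / 437 = 5.

5 cycles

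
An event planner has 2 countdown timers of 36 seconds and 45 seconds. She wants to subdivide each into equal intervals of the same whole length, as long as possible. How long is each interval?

By the Euclidean algorithm:
45 = 1 × 36 + 9
36 = 4 × 9 + 0
gcd(36, 45) = 9.

9 seconds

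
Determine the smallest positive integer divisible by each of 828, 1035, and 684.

78660

828 = 2^2 × 3^2 × 23
1035 = 3^2 × 5 × 23
684 = 2^2 × 3^2 × 19
LCM(828, 1035, 684) = 2^2 × 3^2 × 5 × 19 × 23 = 78660.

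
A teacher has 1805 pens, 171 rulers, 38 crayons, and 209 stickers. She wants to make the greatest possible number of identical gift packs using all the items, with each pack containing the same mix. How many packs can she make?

The pack count must divide each quantity, so the greatest is gcd(1805, 171, 38, 209).
1805 = 5 × 19^2
171 = 3^2 × 19
38 = 2 × 19
209 = 11 × 19
gcd(1805, 171, 38, 209) = 19.

19 packs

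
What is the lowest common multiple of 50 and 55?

50 = 2 × 5^2
55 = 5 × 11
LCM(50, 55) = 2 × 5^2 × 11 = 550.

550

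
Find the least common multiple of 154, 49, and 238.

154 = 2 × 7 × 11
49 = 7^2
238 = 2 × 7 × 17
LCM(154, 49, 238) = 2 × 7^2 × 11 × 17 = 18326.

18326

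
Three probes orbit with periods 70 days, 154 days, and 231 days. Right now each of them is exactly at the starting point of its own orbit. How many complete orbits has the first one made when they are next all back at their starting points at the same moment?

33 orbits

The first common completion time is the LCM of the periods.
70 = 2 × 5 × 7
154 = 2 × 7 × 11
231 = 3 × 7 × 11
LCM(70, 154, 231) = 2 × 3 × 5 × 7 × 11 = 2310.
Orbits for period 70: 2310 / 70 = 33.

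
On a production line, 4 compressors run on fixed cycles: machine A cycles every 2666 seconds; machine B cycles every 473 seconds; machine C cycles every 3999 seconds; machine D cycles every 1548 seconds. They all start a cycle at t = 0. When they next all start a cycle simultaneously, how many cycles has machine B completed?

1116 cycles

The first common completion time is the LCM of the periods.
2666 = 2 × 31 × 43
473 = 11 × 43
3999 = 3 × 31 × 43
1548 = 2^2 × 3^2 × 43
LCM(2666, 473, 3999, 1548) = 2^2 × 3^2 × 11 × 31 × 43 = 527868.
Cycles for period 473: 527868 / 473 = 1116.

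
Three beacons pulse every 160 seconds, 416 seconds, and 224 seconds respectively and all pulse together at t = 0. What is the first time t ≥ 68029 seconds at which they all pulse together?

72800 seconds

Joint pulses occur at multiples of LCM(160, 416, 224).
160 = 2^5 × 5
416 = 2^5 × 13
224 = 2^5 × 7
LCM(160, 416, 224) = 2^5 × 5 × 7 × 13 = 14560.
Smallest multiple of 14560 that is ≥ 68029: ⌈68029/14560⌉ × 14560 = 5 × 14560 = 72800.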